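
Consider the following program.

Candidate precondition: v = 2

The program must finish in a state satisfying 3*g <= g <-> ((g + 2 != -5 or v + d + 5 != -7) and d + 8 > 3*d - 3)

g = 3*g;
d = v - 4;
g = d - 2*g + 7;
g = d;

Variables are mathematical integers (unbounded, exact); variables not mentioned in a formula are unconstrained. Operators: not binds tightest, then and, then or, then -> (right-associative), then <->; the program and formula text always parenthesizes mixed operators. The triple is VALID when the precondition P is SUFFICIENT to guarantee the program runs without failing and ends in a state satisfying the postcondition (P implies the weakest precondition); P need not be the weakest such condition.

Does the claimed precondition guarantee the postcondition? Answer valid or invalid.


Working backward. After the program, the postcondition 3*g <= g <-> ((g + 2 != -5 or v + d + 5 != -7) and d + 8 > 3*d - 3) must hold; in canonical form it is 2*g <= 0 <-> ((g != -7 or d + v != -12) and 2*d < 11).
Before g := d: 2*d <= 0 <-> ((d != -7 or d + v != -12) and 2*d < 11)
Before g := d - 2*g + 7: 2*d <= 0 <-> ((d != -7 or d + v != -12) and 2*d < 11)
Before d := v - 4: 2*v <= 8 <-> ((v != -3 or 2*v != -8) and 2*v < 19)
Before g := 3*g: 2*v <= 8 <-> ((v != -3 or 2*v != -8) and 2*v < 19)
The weakest precondition is 2*v <= 8 <-> ((v != -3 or 2*v != -8) and 2*v < 19).
Check whether v = 2 implies it.
Every state satisfying the precondition satisfies the weakest precondition: the implication holds.
Answer: valid


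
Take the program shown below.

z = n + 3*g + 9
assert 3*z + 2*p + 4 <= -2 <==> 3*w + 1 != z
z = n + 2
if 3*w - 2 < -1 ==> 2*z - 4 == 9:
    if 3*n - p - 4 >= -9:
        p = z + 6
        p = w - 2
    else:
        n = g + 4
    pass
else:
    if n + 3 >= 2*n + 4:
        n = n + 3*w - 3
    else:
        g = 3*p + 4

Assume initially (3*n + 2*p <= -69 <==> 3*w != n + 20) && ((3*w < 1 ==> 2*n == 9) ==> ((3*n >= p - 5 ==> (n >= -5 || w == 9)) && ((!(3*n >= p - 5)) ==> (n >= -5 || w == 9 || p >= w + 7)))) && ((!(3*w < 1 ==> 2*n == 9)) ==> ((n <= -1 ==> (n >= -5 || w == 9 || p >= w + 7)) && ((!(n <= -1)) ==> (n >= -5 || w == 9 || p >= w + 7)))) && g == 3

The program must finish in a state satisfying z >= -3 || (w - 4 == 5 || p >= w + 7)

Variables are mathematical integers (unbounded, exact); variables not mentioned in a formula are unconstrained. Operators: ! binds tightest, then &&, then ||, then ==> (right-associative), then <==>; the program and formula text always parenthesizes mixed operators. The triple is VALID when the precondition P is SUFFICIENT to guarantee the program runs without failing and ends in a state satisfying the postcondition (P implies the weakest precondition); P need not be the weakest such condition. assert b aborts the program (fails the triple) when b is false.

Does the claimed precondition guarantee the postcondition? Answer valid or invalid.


Working backward. After the program, the postcondition z >= -3 || (w - 4 == 5 || p >= w + 7) must hold; in canonical form it is z >= -3 || w == 9 || p >= w + 7.
Then branch requires (3*n >= p - 5 ==> (z >= -3 || w == 9)) && ((!(3*n >= p - 5)) ==> (z >= -3 || w == 9 || p >= w + 7)); else branch requires (n <= -1 ==> (z >= -3 || w == 9 || p >= w + 7)) && ((!(n <= -1)) ==> (z >= -3 || w == 9 || p >= w + 7)).
Before the if: ((3*w < 1 ==> 2*z == 13) ==> ((3*n >= p - 5 ==> (z >= -3 || w == 9)) && ((!(3*n >= p - 5)) ==> (z >= -3 || w == 9 || p >= w + 7)))) && ((!(3*w < 1 ==> 2*z == 13)) ==> ((n <= -1 ==> (z >= -3 || w == 9 || p >= w + 7)) && ((!(n <= -1)) ==> (z >= -3 || w == 9 || p >= w + 7))))
Before z := n + 2: ((3*w < 1 ==> 2*n == 9) ==> ((3*n >= p - 5 ==> (n >= -5 || w == 9)) && ((!(3*n >= p - 5)) ==> (n >= -5 || w == 9 || p >= w + 7)))) && ((!(3*w < 1 ==> 2*n == 9)) ==> ((n <= -1 ==> (n >= -5 || w == 9 || p >= w + 7)) && ((!(n <= -1)) ==> (n >= -5 || w == 9 || p >= w + 7))))
Before assert 3*z + 2*p + 4 <= -2 <==> 3*w + 1 != z: (2*p + 3*z <= -6 <==> 3*w != z - 1) && ((3*w < 1 ==> 2*n == 9) ==> ((3*n >= p - 5 ==> (n >= -5 || w == 9)) && ((!(3*n >= p - 5)) ==> (n >= -5 || w == 9 || p >= w + 7)))) && ((!(3*w < 1 ==> 2*n == 9)) ==> ((n <= -1 ==> (n >= -5 || w == 9 || p >= w + 7)) && ((!(n <= -1)) ==> (n >= -5 || w == 9 || p >= w + 7))))
Before z := n + 3*g + 9: (9*g + 3*n + 2*p <= -33 <==> 3*w != 3*g + n + 8) && ((3*w < 1 ==> 2*n == 9) ==> ((3*n >= p - 5 ==> (n >= -5 || w == 9)) && ((!(3*n >= p - 5)) ==> (n >= -5 || w == 9 || p >= w + 7)))) && ((!(3*w < 1 ==> 2*n == 9)) ==> ((n <= -1 ==> (n >= -5 || w == 9 || p >= w + 7)) && ((!(n <= -1)) ==> (n >= -5 || w == 9 || p >= w + 7))))
The weakest precondition is (9*g + 3*n + 2*p <= -33 <==> 3*w != 3*g + n + 8) && ((3*w < 1 ==> 2*n == 9) ==> ((3*n >= p - 5 ==> (n >= -5 || w == 9)) && ((!(3*n >= p - 5)) ==> (n >= -5 || w == 9 || p >= w + 7)))) && ((!(3*w < 1 ==> 2*n == 9)) ==> ((n <= -1 ==> (n >= -5 || w == 9 || p >= w + 7)) && ((!(n <= -1)) ==> (n >= -5 || w == 9 || p >= w + 7)))).
Check whether (3*n + 2*p <= -69 <==> 3*w != n + 20) && ((3*w < 1 ==> 2*n == 9) ==> ((3*n >= p - 5 ==> (n >= -5 || w == 9)) && ((!(3*n >= p - 5)) ==> (n >= -5 || w == 9 || p >= w + 7)))) && ((!(3*w < 1 ==> 2*n == 9)) ==> ((n <= -1 ==> (n >= -5 || w == 9 || p >= w + 7)) && ((!(n <= -1)) ==> (n >= -5 || w == 9 || p >= w + 7)))) && g == 3 implies it.
Countermodel: at the initial state g = 3, n = 1, p = 9, w = 7, the precondition holds but the weakest precondition fails.
Answer: invalid


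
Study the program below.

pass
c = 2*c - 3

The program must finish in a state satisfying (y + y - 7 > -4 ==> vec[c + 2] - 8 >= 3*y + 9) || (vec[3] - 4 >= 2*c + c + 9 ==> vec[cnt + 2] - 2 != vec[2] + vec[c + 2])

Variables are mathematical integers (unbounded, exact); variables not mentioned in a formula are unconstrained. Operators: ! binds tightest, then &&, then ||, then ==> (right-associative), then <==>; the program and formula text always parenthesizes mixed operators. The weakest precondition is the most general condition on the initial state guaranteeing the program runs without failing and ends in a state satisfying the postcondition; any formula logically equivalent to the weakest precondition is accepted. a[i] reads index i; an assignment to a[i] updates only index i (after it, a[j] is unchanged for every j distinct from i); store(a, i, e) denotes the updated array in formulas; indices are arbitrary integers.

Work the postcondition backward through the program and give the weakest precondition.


Working backward. After the program, the postcondition (y + y - 7 > -4 ==> vec[c + 2] - 8 >= 3*y + 9) || (vec[3] - 4 >= 2*c + c + 9 ==> vec[cnt + 2] - 2 != vec[2] + vec[c + 2]) must hold; in canonical form it is (2*y > 3 ==> vec[c + 2] >= 3*y + 17) || (vec[3] >= 3*c + 13 ==> vec[cnt + 2] != vec[c + 2] + vec[2] + 2).
Before c := 2*c - 3: (2*y > 3 ==> vec[2*c - 1] >= 3*y + 17) || (vec[3] >= 6*c + 4 ==> vec[cnt + 2] != vec[2] + vec[2*c - 1] + 2)
Before skip: (2*y > 3 ==> vec[2*c - 1] >= 3*y + 17) || (vec[3] >= 6*c + 4 ==> vec[cnt + 2] != vec[2] + vec[2*c - 1] + 2)
Answer: WP = (2*y > 3 ==> vec[2*c - 1] >= 3*y + 17) || (vec[3] >= 6*c + 4 ==> vec[cnt + 2] != vec[2] + vec[2*c - 1] + 2)


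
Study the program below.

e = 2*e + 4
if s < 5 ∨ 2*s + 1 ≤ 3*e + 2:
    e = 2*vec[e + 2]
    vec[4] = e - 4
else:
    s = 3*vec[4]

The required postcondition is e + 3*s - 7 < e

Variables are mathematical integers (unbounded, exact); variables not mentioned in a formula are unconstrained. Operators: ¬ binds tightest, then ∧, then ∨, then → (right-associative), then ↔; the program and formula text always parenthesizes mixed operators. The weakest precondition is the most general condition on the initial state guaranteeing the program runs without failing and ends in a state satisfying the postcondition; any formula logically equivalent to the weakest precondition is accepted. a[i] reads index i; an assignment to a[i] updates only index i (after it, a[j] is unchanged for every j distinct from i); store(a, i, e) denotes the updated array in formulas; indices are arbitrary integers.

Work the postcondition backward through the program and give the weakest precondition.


Working backward. After the program, the postcondition e + 3*s - 7 < e must hold; in canonical form it is 3*s < 7.
Then branch requires 3*s < 7; else branch requires 9*vec[4] < 7.
Before the if: ((s < 5 ∨ 2*s ≤ 3*e + 1) → 3*s < 7) ∧ ((¬(s < 5 ∨ 2*s ≤ 3*e + 1)) → 9*vec[4] < 7)
Before e := 2*e + 4: ((s < 5 ∨ 2*s ≤ 6*e + 13) → 3*s < 7) ∧ ((¬(s < 5 ∨ 2*s ≤ 6*e + 13)) → 9*vec[4] < 7)
Answer: WP = ((s < 5 ∨ 2*s ≤ 6*e + 13) → 3*s < 7) ∧ ((¬(s < 5 ∨ 2*s ≤ 6*e + 13)) → 9*vec[4] < 7)


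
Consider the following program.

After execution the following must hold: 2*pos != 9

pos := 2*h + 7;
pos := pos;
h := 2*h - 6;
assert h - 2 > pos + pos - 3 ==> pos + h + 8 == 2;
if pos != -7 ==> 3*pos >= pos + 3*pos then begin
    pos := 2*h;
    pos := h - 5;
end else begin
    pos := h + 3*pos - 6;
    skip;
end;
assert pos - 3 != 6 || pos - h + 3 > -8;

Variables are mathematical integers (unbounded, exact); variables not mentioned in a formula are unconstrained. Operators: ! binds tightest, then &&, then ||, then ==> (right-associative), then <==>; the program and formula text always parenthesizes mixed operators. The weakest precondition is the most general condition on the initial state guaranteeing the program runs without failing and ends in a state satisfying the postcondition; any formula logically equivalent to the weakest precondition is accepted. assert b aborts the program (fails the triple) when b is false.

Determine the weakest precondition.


Working backward. After the program, 2*pos != 9 must hold.
Before assert pos - 3 != 6 || pos - h + 3 > -8: (pos != 9 || pos > h - 11) && 2*pos != 9
Then branch requires 2*h != 19; else branch requires (h + 3*pos != 15 || 3*pos > -5) && 2*h + 6*pos != 21.
Before the if: ((pos != -7 ==> pos <= 0) ==> 2*h != 19) && ((!(pos != -7 ==> pos <= 0)) ==> ((h + 3*pos != 15 || 3*pos > -5) && 2*h + 6*pos != 21))
Before assert h - 2 > pos + pos - 3 ==> pos + h + 8 == 2: (h > 2*pos - 1 ==> h + pos == -6) && ((pos != -7 ==> pos <= 0) ==> 2*h != 19) && ((!(pos != -7 ==> pos <= 0)) ==> ((h + 3*pos != 15 || 3*pos > -5) && 2*h + 6*pos != 21))
Before h := 2*h - 6: (2*h > 2*pos + 5 ==> 2*h + pos == 0) && ((pos != -7 ==> pos <= 0) ==> 4*h != 31) && ((!(pos != -7 ==> pos <= 0)) ==> ((2*h + 3*pos != 21 || 3*pos > -5) && 4*h + 6*pos != 33))
Before pos := pos: (2*h > 2*pos + 5 ==> 2*h + pos == 0) && ((pos != -7 ==> pos <= 0) ==> 4*h != 31) && ((!(pos != -7 ==> pos <= 0)) ==> ((2*h + 3*pos != 21 || 3*pos > -5) && 4*h + 6*pos != 33))
Before pos := 2*h + 7: (2*h < -19 ==> 4*h == -7) && ((2*h != -14 ==> 2*h <= -7) ==> 4*h != 31) && ((!(2*h != -14 ==> 2*h <= -7)) ==> ((8*h != 0 || 6*h > -26) && 16*h != -9))
Answer: WP = (2*h < -19 ==> 4*h == -7) && ((2*h != -14 ==> 2*h <= -7) ==> 4*h != 31) && ((!(2*h != -14 ==> 2*h <= -7)) ==> ((8*h != 0 || 6*h > -26) && 16*h != -9))


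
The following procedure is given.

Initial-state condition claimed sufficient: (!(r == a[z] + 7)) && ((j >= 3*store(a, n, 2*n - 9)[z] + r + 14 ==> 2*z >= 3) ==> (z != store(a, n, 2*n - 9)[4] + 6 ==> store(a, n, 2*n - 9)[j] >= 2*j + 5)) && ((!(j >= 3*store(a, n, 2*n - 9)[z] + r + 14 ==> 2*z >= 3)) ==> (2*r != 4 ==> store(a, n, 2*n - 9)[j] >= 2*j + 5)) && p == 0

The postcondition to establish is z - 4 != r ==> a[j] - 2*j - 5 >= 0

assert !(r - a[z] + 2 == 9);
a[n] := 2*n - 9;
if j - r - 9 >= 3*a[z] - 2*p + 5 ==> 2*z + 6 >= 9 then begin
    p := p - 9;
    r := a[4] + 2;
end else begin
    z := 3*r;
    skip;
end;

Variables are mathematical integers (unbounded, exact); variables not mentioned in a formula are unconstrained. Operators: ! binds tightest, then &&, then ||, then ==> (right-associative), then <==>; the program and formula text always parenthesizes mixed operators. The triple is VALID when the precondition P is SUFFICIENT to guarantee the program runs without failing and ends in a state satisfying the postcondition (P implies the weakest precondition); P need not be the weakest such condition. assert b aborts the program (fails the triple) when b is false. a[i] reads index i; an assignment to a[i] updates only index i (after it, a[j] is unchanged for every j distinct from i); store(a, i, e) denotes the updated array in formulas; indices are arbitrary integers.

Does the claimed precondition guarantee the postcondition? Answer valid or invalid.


Working backward. After the program, the postcondition z - 4 != r ==> a[j] - 2*j - 5 >= 0 must hold; in canonical form it is z != r + 4 ==> a[j] >= 2*j + 5.
Then branch requires z != a[4] + 6 ==> a[j] >= 2*j + 5; else branch requires 2*r != 4 ==> a[j] >= 2*j + 5.
Before the if: ((j + 2*p >= 3*a[z] + r + 14 ==> 2*z >= 3) ==> (z != a[4] + 6 ==> a[j] >= 2*j + 5)) && ((!(j + 2*p >= 3*a[z] + r + 14 ==> 2*z >= 3)) ==> (2*r != 4 ==> a[j] >= 2*j + 5))
Before a[n] := 2*n - 9: ((j + 2*p >= 3*store(a, n, 2*n - 9)[z] + r + 14 ==> 2*z >= 3) ==> (z != store(a, n, 2*n - 9)[4] + 6 ==> store(a, n, 2*n - 9)[j] >= 2*j + 5)) && ((!(j + 2*p >= 3*store(a, n, 2*n - 9)[z] + r + 14 ==> 2*z >= 3)) ==> (2*r != 4 ==> store(a, n, 2*n - 9)[j] >= 2*j + 5))
Before assert !(r - a[z] + 2 == 9): (!(r == a[z] + 7)) && ((j + 2*p >= 3*store(a, n, 2*n - 9)[z] + r + 14 ==> 2*z >= 3) ==> (z != store(a, n, 2*n - 9)[4] + 6 ==> store(a, n, 2*n - 9)[j] >= 2*j + 5)) && ((!(j + 2*p >= 3*store(a, n, 2*n - 9)[z] + r + 14 ==> 2*z >= 3)) ==> (2*r != 4 ==> store(a, n, 2*n - 9)[j] >= 2*j + 5))
The weakest precondition is (!(r == a[z] + 7)) && ((j + 2*p >= 3*store(a, n, 2*n - 9)[z] + r + 14 ==> 2*z >= 3) ==> (z != store(a, n, 2*n - 9)[4] + 6 ==> store(a, n, 2*n - 9)[j] >= 2*j + 5)) && ((!(j + 2*p >= 3*store(a, n, 2*n - 9)[z] + r + 14 ==> 2*z >= 3)) ==> (2*r != 4 ==> store(a, n, 2*n - 9)[j] >= 2*j + 5)).
Check whether (!(r == a[z] + 7)) && ((j >= 3*store(a, n, 2*n - 9)[z] + r + 14 ==> 2*z >= 3) ==> (z != store(a, n, 2*n - 9)[4] + 6 ==> store(a, n, 2*n - 9)[j] >= 2*j + 5)) && ((!(j >= 3*store(a, n, 2*n - 9)[z] + r + 14 ==> 2*z >= 3)) ==> (2*r != 4 ==> store(a, n, 2*n - 9)[j] >= 2*j + 5)) && p == 0 implies it.
Every state satisfying the precondition satisfies the weakest precondition: the implication holds.
Answer: valid


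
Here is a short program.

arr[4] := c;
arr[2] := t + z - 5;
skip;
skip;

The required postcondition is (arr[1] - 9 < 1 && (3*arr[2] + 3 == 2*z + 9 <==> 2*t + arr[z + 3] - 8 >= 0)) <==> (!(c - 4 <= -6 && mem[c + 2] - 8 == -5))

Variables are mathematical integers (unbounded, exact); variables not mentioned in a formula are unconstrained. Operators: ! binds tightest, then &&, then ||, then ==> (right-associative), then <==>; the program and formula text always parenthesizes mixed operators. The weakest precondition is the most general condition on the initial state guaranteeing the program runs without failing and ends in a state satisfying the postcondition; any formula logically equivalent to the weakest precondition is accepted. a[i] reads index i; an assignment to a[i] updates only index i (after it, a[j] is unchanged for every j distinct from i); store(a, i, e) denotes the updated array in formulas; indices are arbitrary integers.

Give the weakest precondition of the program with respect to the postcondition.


Working backward. After the program, the postcondition (arr[1] - 9 < 1 && (3*arr[2] + 3 == 2*z + 9 <==> 2*t + arr[z + 3] - 8 >= 0)) <==> (!(c - 4 <= -6 && mem[c + 2] - 8 == -5)) must hold; in canonical form it is (arr[1] < 10 && (3*arr[2] == 2*z + 6 <==> arr[z + 3] + 2*t >= 8)) <==> (!(c <= -2 && mem[c + 2] == 3)).
Before skip: (arr[1] < 10 && (3*arr[2] == 2*z + 6 <==> arr[z + 3] + 2*t >= 8)) <==> (!(c <= -2 && mem[c + 2] == 3))
Before skip: (arr[1] < 10 && (3*arr[2] == 2*z + 6 <==> arr[z + 3] + 2*t >= 8)) <==> (!(c <= -2 && mem[c + 2] == 3))
Before arr[2] := t + z - 5: (arr[1] < 10 && (3*t + z == 21 <==> store(arr, 2, t + z - 5)[z + 3] + 2*t >= 8)) <==> (!(c <= -2 && mem[c + 2] == 3))
Before arr[4] := c: (arr[1] < 10 && (3*t + z == 21 <==> store(store(arr, 4, c), 2, t + z - 5)[z + 3] + 2*t >= 8)) <==> (!(c <= -2 && mem[c + 2] == 3))
Answer: WP = (arr[1] < 10 && (3*t + z == 21 <==> store(store(arr, 4, c), 2, t + z - 5)[z + 3] + 2*t >= 8)) <==> (!(c <= -2 && mem[c + 2] == 3))


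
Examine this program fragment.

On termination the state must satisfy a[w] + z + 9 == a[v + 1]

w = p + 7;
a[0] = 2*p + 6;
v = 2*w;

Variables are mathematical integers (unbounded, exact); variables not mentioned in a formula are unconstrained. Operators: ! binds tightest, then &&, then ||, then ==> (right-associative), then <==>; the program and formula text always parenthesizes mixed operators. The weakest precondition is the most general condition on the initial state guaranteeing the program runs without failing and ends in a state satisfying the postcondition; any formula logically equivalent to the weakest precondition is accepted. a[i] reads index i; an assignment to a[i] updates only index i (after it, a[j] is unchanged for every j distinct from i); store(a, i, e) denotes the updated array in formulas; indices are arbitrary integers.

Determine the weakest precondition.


Working backward. After the program, the postcondition a[w] + z + 9 == a[v + 1] must hold; in canonical form it is a[w] + z == a[v + 1] - 9.
Before v := 2*w: a[w] + z == a[2*w + 1] - 9
Before a[0] := 2*p + 6: store(a, 0, 2*p + 6)[w] + z == store(a, 0, 2*p + 6)[2*w + 1] - 9
Before w := p + 7: store(a, 0, 2*p + 6)[p + 7] + z == store(a, 0, 2*p + 6)[2*p + 15] - 9
Answer: WP = store(a, 0, 2*p + 6)[p + 7] + z == store(a, 0, 2*p + 6)[2*p + 15] - 9


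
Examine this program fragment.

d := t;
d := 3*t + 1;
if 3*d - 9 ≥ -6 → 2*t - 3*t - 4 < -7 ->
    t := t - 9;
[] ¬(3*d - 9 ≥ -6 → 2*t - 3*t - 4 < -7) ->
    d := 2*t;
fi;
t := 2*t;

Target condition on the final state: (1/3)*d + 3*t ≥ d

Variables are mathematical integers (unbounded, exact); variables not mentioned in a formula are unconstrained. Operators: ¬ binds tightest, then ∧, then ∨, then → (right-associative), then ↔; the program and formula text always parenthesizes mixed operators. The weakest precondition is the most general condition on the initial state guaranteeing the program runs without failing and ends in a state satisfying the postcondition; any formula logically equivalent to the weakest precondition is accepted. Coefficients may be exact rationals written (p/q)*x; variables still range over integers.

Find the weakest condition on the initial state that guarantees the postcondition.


Working backward. After the program, the postcondition (1/3)*d + 3*t ≥ d must hold; in canonical form it is 3*t ≥ (2/3)*d.
Before t := 2*t: 6*t ≥ (2/3)*d
Then branch requires 6*t ≥ (2/3)*d + 54; else branch requires (14/3)*t ≥ 0.
Before the if: ((3*d ≥ 3 → t > 3) → 6*t ≥ (2/3)*d + 54) ∧ ((¬(3*d ≥ 3 → t > 3)) → (14/3)*t ≥ 0)
Before d := 3*t + 1: ((9*t ≥ 0 → t > 3) → 4*t ≥ 164/3) ∧ ((¬(9*t ≥ 0 → t > 3)) → (14/3)*t ≥ 0)
Before d := t: ((9*t ≥ 0 → t > 3) → 4*t ≥ 164/3) ∧ ((¬(9*t ≥ 0 → t > 3)) → (14/3)*t ≥ 0)
Answer: WP = ((9*t ≥ 0 → t > 3) → 4*t ≥ 164/3) ∧ ((¬(9*t ≥ 0 → t > 3)) → (14/3)*t ≥ 0)


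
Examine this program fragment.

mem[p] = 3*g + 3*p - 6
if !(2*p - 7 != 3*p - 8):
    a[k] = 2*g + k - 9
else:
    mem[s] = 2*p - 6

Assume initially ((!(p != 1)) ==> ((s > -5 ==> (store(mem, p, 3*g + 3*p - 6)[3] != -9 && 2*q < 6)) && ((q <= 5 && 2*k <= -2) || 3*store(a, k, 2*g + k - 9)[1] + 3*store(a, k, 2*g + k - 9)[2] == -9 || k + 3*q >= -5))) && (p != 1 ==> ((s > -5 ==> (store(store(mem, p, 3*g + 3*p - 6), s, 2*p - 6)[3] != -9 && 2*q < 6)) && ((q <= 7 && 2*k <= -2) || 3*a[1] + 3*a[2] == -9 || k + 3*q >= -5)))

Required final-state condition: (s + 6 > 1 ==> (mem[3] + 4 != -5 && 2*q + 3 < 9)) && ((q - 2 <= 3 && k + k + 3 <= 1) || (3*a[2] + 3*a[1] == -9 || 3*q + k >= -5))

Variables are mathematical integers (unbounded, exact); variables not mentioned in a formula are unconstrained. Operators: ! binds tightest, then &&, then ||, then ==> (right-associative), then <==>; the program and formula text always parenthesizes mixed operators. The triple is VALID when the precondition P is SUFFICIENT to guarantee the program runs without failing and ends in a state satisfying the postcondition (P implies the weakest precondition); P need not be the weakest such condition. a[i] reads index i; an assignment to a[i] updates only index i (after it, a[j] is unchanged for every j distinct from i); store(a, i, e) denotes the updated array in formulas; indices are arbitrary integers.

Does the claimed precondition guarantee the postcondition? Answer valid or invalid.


Working backward. After the program, the postcondition (s + 6 > 1 ==> (mem[3] + 4 != -5 && 2*q + 3 < 9)) && ((q - 2 <= 3 && k + k + 3 <= 1) || (3*a[2] + 3*a[1] == -9 || 3*q + k >= -5)) must hold; in canonical form it is (s > -5 ==> (mem[3] != -9 && 2*q < 6)) && ((q <= 5 && 2*k <= -2) || 3*a[1] + 3*a[2] == -9 || k + 3*q >= -5).
Then branch requires (s > -5 ==> (mem[3] != -9 && 2*q < 6)) && ((q <= 5 && 2*k <= -2) || 3*store(a, k, 2*g + k - 9)[1] + 3*store(a, k, 2*g + k - 9)[2] == -9 || k + 3*q >= -5); else branch requires (s > -5 ==> (store(mem, s, 2*p - 6)[3] != -9 && 2*q < 6)) && ((q <= 5 && 2*k <= -2) || 3*a[1] + 3*a[2] == -9 || k + 3*q >= -5).
Before the if: ((!(p != 1)) ==> ((s > -5 ==> (mem[3] != -9 && 2*q < 6)) && ((q <= 5 && 2*k <= -2) || 3*store(a, k, 2*g + k - 9)[1] + 3*store(a, k, 2*g + k - 9)[2] == -9 || k + 3*q >= -5))) && (p != 1 ==> ((s > -5 ==> (store(mem, s, 2*p - 6)[3] != -9 && 2*q < 6)) && ((q <= 5 && 2*k <= -2) || 3*a[1] + 3*a[2] == -9 || k + 3*q >= -5)))
Before mem[p] := 3*g + 3*p - 6: ((!(p != 1)) ==> ((s > -5 ==> (store(mem, p, 3*g + 3*p - 6)[3] != -9 && 2*q < 6)) && ((q <= 5 && 2*k <= -2) || 3*store(a, k, 2*g + k - 9)[1] + 3*store(a, k, 2*g + k - 9)[2] == -9 || k + 3*q >= -5))) && (p != 1 ==> ((s > -5 ==> (store(store(mem, p, 3*g + 3*p - 6), s, 2*p - 6)[3] != -9 && 2*q < 6)) && ((q <= 5 && 2*k <= -2) || 3*a[1] + 3*a[2] == -9 || k + 3*q >= -5)))
The weakest precondition is ((!(p != 1)) ==> ((s > -5 ==> (store(mem, p, 3*g + 3*p - 6)[3] != -9 && 2*q < 6)) && ((q <= 5 && 2*k <= -2) || 3*store(a, k, 2*g + k - 9)[1] + 3*store(a, k, 2*g + k - 9)[2] == -9 || k + 3*q >= -5))) && (p != 1 ==> ((s > -5 ==> (store(store(mem, p, 3*g + 3*p - 6), s, 2*p - 6)[3] != -9 && 2*q < 6)) && ((q <= 5 && 2*k <= -2) || 3*a[1] + 3*a[2] == -9 || k + 3*q >= -5))).
Check whether ((!(p != 1)) ==> ((s > -5 ==> (store(mem, p, 3*g + 3*p - 6)[3] != -9 && 2*q < 6)) && ((q <= 5 && 2*k <= -2) || 3*store(a, k, 2*g + k - 9)[1] + 3*store(a, k, 2*g + k - 9)[2] == -9 || k + 3*q >= -5))) && (p != 1 ==> ((s > -5 ==> (store(store(mem, p, 3*g + 3*p - 6), s, 2*p - 6)[3] != -9 && 2*q < 6)) && ((q <= 7 && 2*k <= -2) || 3*a[1] + 3*a[2] == -9 || k + 3*q >= -5))) implies it.
Countermodel: at the initial state a = {[-27] = 0, [-5] = 0, [1] = 0, [2] = -4, [3] = 0, elsewhere 0}, g = 0, k = -27, mem = {[-27] = 0, [-5] = 0, [1] = 0, [2] = 0, [3] = 0, elsewhere 0}, p = 3, q = 7, s = -5, the precondition holds but the weakest precondition fails.
Answer: invalid


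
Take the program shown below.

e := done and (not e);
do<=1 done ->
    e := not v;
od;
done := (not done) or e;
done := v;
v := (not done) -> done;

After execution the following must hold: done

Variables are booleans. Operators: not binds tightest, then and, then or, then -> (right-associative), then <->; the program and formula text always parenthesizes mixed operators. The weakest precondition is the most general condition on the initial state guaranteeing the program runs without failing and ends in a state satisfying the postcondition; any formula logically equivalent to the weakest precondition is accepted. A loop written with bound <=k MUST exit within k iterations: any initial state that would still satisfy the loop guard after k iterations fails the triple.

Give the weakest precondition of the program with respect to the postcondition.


Working backward. After the program, done must hold.
Before v := (not done) -> done: done
Before done := v: v
Before done := (not done) or e: v
Before the loop (bound <=1), unroll the exhaustion recursion (WP_0 = exit-now case; WP_j = one more guarded iteration, up to j = 1):
  WP_0: (not done) and v
  WP_1: (done -> ((not done) and v)) and ((not done) -> v)
So before the loop: (done -> ((not done) and v)) and ((not done) -> v)
Before e := done and (not e): (done -> ((not done) and v)) and ((not done) -> v)
Answer: WP = (done -> ((not done) and v)) and ((not done) -> v)


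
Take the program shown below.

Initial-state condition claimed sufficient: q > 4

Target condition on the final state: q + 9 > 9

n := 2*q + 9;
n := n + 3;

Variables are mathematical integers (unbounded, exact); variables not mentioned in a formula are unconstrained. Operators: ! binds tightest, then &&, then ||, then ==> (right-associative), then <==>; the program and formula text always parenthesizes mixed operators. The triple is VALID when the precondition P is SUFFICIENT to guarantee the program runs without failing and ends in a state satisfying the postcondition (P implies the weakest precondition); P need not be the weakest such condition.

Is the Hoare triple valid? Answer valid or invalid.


Working backward. After the program, the postcondition q + 9 > 9 must hold; in canonical form it is q > 0.
Before n := n + 3: q > 0
Before n := 2*q + 9: q > 0
The weakest precondition is q > 0.
Check whether q > 4 implies it.
Every state satisfying the precondition satisfies the weakest precondition: the implication holds.
Answer: valid


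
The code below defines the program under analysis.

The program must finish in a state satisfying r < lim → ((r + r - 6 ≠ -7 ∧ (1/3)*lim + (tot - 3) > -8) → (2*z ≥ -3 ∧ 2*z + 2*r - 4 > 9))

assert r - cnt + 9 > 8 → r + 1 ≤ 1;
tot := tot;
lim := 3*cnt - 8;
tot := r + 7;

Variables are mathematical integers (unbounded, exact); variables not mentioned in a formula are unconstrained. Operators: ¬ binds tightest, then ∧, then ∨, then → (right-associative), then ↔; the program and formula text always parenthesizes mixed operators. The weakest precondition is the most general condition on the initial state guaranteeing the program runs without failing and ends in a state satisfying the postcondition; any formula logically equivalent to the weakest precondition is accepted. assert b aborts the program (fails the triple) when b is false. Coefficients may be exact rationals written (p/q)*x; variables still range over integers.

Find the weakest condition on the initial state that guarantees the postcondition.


Working backward. After the program, the postcondition r < lim → ((r + r - 6 ≠ -7 ∧ (1/3)*lim + (tot - 3) > -8) → (2*z ≥ -3 ∧ 2*z + 2*r - 4 > 9)) must hold; in canonical form it is r < lim → ((2*r ≠ -1 ∧ (1/3)*lim + tot > -5) → (2*z ≥ -3 ∧ 2*r + 2*z > 13)).
Before tot := r + 7: r < lim → ((2*r ≠ -1 ∧ (1/3)*lim + r > -12) → (2*z ≥ -3 ∧ 2*r + 2*z > 13))
Before lim := 3*cnt - 8: r < 3*cnt - 8 → ((2*r ≠ -1 ∧ cnt + r > -28/3) → (2*z ≥ -3 ∧ 2*r + 2*z > 13))
Before tot := tot: r < 3*cnt - 8 → ((2*r ≠ -1 ∧ cnt + r > -28/3) → (2*z ≥ -3 ∧ 2*r + 2*z > 13))
Before assert r - cnt + 9 > 8 → r + 1 ≤ 1: (r > cnt - 1 → r ≤ 0) ∧ (r < 3*cnt - 8 → ((2*r ≠ -1 ∧ cnt + r > -28/3) → (2*z ≥ -3 ∧ 2*r + 2*z > 13)))
Answer: WP = (r > cnt - 1 → r ≤ 0) ∧ (r < 3*cnt - 8 → ((2*r ≠ -1 ∧ cnt + r > -28/3) → (2*z ≥ -3 ∧ 2*r + 2*z > 13)))


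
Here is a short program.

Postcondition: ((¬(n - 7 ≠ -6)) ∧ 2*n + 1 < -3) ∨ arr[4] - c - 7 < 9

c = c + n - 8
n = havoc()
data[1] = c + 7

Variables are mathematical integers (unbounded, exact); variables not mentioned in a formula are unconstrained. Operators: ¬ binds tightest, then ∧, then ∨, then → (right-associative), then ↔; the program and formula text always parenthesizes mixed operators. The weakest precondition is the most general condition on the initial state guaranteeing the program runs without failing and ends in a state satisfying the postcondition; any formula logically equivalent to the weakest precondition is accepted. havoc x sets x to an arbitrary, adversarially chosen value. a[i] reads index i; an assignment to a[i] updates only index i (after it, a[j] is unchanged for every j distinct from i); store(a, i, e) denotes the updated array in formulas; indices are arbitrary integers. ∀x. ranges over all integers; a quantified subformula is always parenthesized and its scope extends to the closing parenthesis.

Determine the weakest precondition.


Working backward. After the program, the postcondition ((¬(n - 7 ≠ -6)) ∧ 2*n + 1 < -3) ∨ arr[4] - c - 7 < 9 must hold; in canonical form it is ((¬(n ≠ 1)) ∧ 2*n < -4) ∨ arr[4] < c + 16.
Before data[1] := c + 7: ((¬(n ≠ 1)) ∧ 2*n < -4) ∨ arr[4] < c + 16
Before havoc n: ∀n_1. (((¬(n_1 ≠ 1)) ∧ 2*n_1 < -4) ∨ arr[4] < c + 16)
Before c := c + n - 8: ∀n_1. (((¬(n_1 ≠ 1)) ∧ 2*n_1 < -4) ∨ arr[4] < c + n + 8)
Answer: WP = ∀n_1. (((¬(n_1 ≠ 1)) ∧ 2*n_1 < -4) ∨ arr[4] < c + n + 8)


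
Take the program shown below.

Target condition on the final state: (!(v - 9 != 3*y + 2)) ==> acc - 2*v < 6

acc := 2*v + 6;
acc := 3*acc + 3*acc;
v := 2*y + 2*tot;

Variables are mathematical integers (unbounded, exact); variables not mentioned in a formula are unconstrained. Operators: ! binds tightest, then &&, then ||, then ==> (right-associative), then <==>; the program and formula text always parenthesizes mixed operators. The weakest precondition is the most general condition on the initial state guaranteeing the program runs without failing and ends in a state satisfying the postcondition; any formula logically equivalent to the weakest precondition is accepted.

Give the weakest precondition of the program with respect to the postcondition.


Working backward. After the program, the postcondition (!(v - 9 != 3*y + 2)) ==> acc - 2*v < 6 must hold; in canonical form it is (!(v != 3*y + 11)) ==> acc < 2*v + 6.
Before v := 2*y + 2*tot: (!(2*tot != y + 11)) ==> acc < 4*tot + 4*y + 6
Before acc := 3*acc + 3*acc: (!(2*tot != y + 11)) ==> 6*acc < 4*tot + 4*y + 6
Before acc := 2*v + 6: (!(2*tot != y + 11)) ==> 12*v < 4*tot + 4*y - 30
Answer: WP = (!(2*tot != y + 11)) ==> 12*v < 4*tot + 4*y - 30


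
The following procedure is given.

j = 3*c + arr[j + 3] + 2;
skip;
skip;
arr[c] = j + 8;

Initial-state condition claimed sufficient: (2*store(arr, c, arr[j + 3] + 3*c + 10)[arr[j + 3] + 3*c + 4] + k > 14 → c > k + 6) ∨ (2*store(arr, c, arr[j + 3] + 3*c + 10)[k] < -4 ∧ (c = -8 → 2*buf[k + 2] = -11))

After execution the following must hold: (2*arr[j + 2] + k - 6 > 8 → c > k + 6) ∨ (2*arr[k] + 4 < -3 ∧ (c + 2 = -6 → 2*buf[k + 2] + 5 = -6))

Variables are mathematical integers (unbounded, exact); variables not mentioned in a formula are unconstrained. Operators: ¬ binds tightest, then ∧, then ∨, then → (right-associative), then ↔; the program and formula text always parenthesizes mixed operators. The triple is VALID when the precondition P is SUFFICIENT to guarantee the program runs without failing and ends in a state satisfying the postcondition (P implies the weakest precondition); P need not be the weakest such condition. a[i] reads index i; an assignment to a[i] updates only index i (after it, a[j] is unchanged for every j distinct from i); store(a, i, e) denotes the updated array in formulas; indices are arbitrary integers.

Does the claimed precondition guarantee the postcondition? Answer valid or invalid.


Working backward. After the program, the postcondition (2*arr[j + 2] + k - 6 > 8 → c > k + 6) ∨ (2*arr[k] + 4 < -3 ∧ (c + 2 = -6 → 2*buf[k + 2] + 5 = -6)) must hold; in canonical form it is (2*arr[j + 2] + k > 14 → c > k + 6) ∨ (2*arr[k] < -7 ∧ (c = -8 → 2*buf[k + 2] = -11)).
Before arr[c] := j + 8: (2*store(arr, c, j + 8)[j + 2] + k > 14 → c > k + 6) ∨ (2*store(arr, c, j + 8)[k] < -7 ∧ (c = -8 → 2*buf[k + 2] = -11))
Before skip: (2*store(arr, c, j + 8)[j + 2] + k > 14 → c > k + 6) ∨ (2*store(arr, c, j + 8)[k] < -7 ∧ (c = -8 → 2*buf[k + 2] = -11))
Before skip: (2*store(arr, c, j + 8)[j + 2] + k > 14 → c > k + 6) ∨ (2*store(arr, c, j + 8)[k] < -7 ∧ (c = -8 → 2*buf[k + 2] = -11))
Before j := 3*c + arr[j + 3] + 2: (2*store(arr, c, arr[j + 3] + 3*c + 10)[arr[j + 3] + 3*c + 4] + k > 14 → c > k + 6) ∨ (2*store(arr, c, arr[j + 3] + 3*c + 10)[k] < -7 ∧ (c = -8 → 2*buf[k + 2] = -11))
The weakest precondition is (2*store(arr, c, arr[j + 3] + 3*c + 10)[arr[j + 3] + 3*c + 4] + k > 14 → c > k + 6) ∨ (2*store(arr, c, arr[j + 3] + 3*c + 10)[k] < -7 ∧ (c = -8 → 2*buf[k + 2] = -11)).
Check whether (2*store(arr, c, arr[j + 3] + 3*c + 10)[arr[j + 3] + 3*c + 4] + k > 14 → c > k + 6) ∨ (2*store(arr, c, arr[j + 3] + 3*c + 10)[k] < -4 ∧ (c = -8 → 2*buf[k + 2] = -11)) implies it.
Countermodel: at the initial state arr = {[-23] = 13, [-10] = -3, [-9] = 2, [-8] = 2, [3] = 0, elsewhere 2}, buf = {[-23] = 0, [-10] = 0, [-9] = 0, [-8] = 0, [3] = 0, elsewhere 0}, c = -9, j = 0, k = -10, the precondition holds but the weakest precondition fails.
Answer: invalid


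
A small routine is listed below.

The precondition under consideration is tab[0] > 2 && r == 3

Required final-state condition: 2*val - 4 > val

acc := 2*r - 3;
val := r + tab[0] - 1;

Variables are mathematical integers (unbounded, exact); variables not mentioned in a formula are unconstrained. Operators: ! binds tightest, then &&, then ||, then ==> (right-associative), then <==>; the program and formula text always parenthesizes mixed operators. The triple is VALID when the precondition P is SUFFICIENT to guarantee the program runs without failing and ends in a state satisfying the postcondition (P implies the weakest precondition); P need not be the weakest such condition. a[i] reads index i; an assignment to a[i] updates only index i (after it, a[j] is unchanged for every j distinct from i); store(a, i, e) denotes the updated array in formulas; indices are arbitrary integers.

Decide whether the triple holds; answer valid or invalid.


Working backward. After the program, the postcondition 2*val - 4 > val must hold; in canonical form it is val > 4.
Before val := r + tab[0] - 1: tab[0] + r > 5
Before acc := 2*r - 3: tab[0] + r > 5
The weakest precondition is tab[0] + r > 5.
Check whether tab[0] > 2 && r == 3 implies it.
Every state satisfying the precondition satisfies the weakest precondition: the implication holds.
Answer: valid


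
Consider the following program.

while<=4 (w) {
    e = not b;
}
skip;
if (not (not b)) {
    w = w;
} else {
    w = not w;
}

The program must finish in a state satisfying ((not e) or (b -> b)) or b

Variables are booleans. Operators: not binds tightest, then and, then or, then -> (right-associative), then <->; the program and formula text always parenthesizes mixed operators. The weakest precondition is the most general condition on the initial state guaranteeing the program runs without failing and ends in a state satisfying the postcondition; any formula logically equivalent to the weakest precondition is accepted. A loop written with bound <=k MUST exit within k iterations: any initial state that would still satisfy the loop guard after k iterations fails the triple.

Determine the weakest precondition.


Working backward. After the program, the postcondition ((not e) or (b -> b)) or b must hold; in canonical form it is true.
Then branch requires true; else branch requires true.
Before the if: true
Before skip: true
Before the loop (bound <=4), unroll the exhaustion recursion (WP_0 = exit-now case; WP_j = one more guarded iteration, up to j = 4):
  WP_0: not w
  WP_1: w -> (not w)
  WP_2: w -> (w -> (not w))
  WP_3: w -> (w -> (w -> (not w)))
  WP_4: w -> (w -> (w -> (w -> (not w))))
So before the loop: w -> (w -> (w -> (w -> (not w))))
Answer: WP = w -> (w -> (w -> (w -> (not w))))


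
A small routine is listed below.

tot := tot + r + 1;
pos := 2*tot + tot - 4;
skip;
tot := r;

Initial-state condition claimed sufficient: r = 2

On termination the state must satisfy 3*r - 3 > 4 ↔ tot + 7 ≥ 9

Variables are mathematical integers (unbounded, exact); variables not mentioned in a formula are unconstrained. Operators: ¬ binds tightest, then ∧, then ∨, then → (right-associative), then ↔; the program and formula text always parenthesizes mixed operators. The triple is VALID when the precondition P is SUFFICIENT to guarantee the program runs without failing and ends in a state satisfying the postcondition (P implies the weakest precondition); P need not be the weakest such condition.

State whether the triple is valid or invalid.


Working backward. After the program, the postcondition 3*r - 3 > 4 ↔ tot + 7 ≥ 9 must hold; in canonical form it is 3*r > 7 ↔ tot ≥ 2.
Before tot := r: 3*r > 7 ↔ r ≥ 2
Before skip: 3*r > 7 ↔ r ≥ 2
Before pos := 2*tot + tot - 4: 3*r > 7 ↔ r ≥ 2
Before tot := tot + r + 1: 3*r > 7 ↔ r ≥ 2
The weakest precondition is 3*r > 7 ↔ r ≥ 2.
Check whether r = 2 implies it.
Countermodel: at the initial state r = 2, the precondition holds but the weakest precondition fails.
Answer: invalid


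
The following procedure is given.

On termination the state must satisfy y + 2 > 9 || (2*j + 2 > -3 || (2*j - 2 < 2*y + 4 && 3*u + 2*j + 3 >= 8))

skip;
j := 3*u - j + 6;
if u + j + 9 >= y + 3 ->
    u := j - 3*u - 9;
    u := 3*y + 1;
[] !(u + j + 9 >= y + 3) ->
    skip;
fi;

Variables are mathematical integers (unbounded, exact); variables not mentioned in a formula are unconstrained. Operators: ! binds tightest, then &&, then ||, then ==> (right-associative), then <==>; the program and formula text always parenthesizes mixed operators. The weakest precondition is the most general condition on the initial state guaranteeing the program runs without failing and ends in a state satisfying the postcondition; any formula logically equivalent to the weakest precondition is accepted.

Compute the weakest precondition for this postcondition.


Working backward. After the program, the postcondition y + 2 > 9 || (2*j + 2 > -3 || (2*j - 2 < 2*y + 4 && 3*u + 2*j + 3 >= 8)) must hold; in canonical form it is y > 7 || 2*j > -5 || (2*j < 2*y + 6 && 2*j + 3*u >= 5).
Then branch requires y > 7 || 2*j > -5 || (2*j < 2*y + 6 && 2*j + 9*y >= 2); else branch requires y > 7 || 2*j > -5 || (2*j < 2*y + 6 && 2*j + 3*u >= 5).
Before the if: (j + u >= y - 6 ==> (y > 7 || 2*j > -5 || (2*j < 2*y + 6 && 2*j + 9*y >= 2))) && ((!(j + u >= y - 6)) ==> (y > 7 || 2*j > -5 || (2*j < 2*y + 6 && 2*j + 3*u >= 5)))
Before j := 3*u - j + 6: (4*u >= j + y - 12 ==> (y > 7 || 6*u > 2*j - 17 || (6*u < 2*j + 2*y - 6 && 6*u + 9*y >= 2*j - 10))) && ((!(4*u >= j + y - 12)) ==> (y > 7 || 6*u > 2*j - 17 || (6*u < 2*j + 2*y - 6 && 9*u >= 2*j - 7)))
Before skip: (4*u >= j + y - 12 ==> (y > 7 || 6*u > 2*j - 17 || (6*u < 2*j + 2*y - 6 && 6*u + 9*y >= 2*j - 10))) && ((!(4*u >= j + y - 12)) ==> (y > 7 || 6*u > 2*j - 17 || (6*u < 2*j + 2*y - 6 && 9*u >= 2*j - 7)))
Answer: WP = (4*u >= j + y - 12 ==> (y > 7 || 6*u > 2*j - 17 || (6*u < 2*j + 2*y - 6 && 6*u + 9*y >= 2*j - 10))) && ((!(4*u >= j + y - 12)) ==> (y > 7 || 6*u > 2*j - 17 || (6*u < 2*j + 2*y - 6 && 9*u >= 2*j - 7)))


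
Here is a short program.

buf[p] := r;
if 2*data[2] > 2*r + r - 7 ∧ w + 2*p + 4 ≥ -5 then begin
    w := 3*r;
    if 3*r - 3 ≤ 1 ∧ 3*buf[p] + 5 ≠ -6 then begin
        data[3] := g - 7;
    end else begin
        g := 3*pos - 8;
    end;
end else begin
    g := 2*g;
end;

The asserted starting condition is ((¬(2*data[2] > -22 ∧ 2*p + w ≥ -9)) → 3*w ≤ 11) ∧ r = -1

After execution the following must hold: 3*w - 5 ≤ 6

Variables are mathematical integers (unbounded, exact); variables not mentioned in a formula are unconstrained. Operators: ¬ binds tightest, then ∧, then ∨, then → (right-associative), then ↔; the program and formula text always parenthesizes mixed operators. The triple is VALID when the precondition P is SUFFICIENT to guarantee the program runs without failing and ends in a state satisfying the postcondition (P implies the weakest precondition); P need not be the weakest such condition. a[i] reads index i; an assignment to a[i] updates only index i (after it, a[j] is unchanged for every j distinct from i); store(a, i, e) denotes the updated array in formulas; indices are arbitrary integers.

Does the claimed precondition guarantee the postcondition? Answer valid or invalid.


Working backward. After the program, the postcondition 3*w - 5 ≤ 6 must hold; in canonical form it is 3*w ≤ 11.
Then branch requires ((3*r ≤ 4 ∧ 3*buf[p] ≠ -11) → 9*r ≤ 11) ∧ ((¬(3*r ≤ 4 ∧ 3*buf[p] ≠ -11)) → 9*r ≤ 11); else branch requires 3*w ≤ 11.
Before the if: ((2*data[2] > 3*r - 7 ∧ 2*p + w ≥ -9) → (((3*r ≤ 4 ∧ 3*buf[p] ≠ -11) → 9*r ≤ 11) ∧ ((¬(3*r ≤ 4 ∧ 3*buf[p] ≠ -11)) → 9*r ≤ 11))) ∧ ((¬(2*data[2] > 3*r - 7 ∧ 2*p + w ≥ -9)) → 3*w ≤ 11)
Before buf[p] := r: ((2*data[2] > 3*r - 7 ∧ 2*p + w ≥ -9) → (((3*r ≤ 4 ∧ 3*store(buf, p, r)[p] ≠ -11) → 9*r ≤ 11) ∧ ((¬(3*r ≤ 4 ∧ 3*store(buf, p, r)[p] ≠ -11)) → 9*r ≤ 11))) ∧ ((¬(2*data[2] > 3*r - 7 ∧ 2*p + w ≥ -9)) → 3*w ≤ 11)
The weakest precondition is ((2*data[2] > 3*r - 7 ∧ 2*p + w ≥ -9) → (((3*r ≤ 4 ∧ 3*store(buf, p, r)[p] ≠ -11) → 9*r ≤ 11) ∧ ((¬(3*r ≤ 4 ∧ 3*store(buf, p, r)[p] ≠ -11)) → 9*r ≤ 11))) ∧ ((¬(2*data[2] > 3*r - 7 ∧ 2*p + w ≥ -9)) → 3*w ≤ 11).
Check whether ((¬(2*data[2] > -22 ∧ 2*p + w ≥ -9)) → 3*w ≤ 11) ∧ r = -1 implies it.
Countermodel: at the initial state buf = {[0] = 0, [2] = 0, elsewhere 0}, data = {[0] = -5, [2] = -5, elsewhere -5}, p = 0, r = -1, w = 4, the precondition holds but the weakest precondition fails.
Answer: invalid
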